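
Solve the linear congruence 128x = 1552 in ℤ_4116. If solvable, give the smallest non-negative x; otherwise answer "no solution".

398

First find gcd(128, 4116):
4116 = 32*128 + 20
128 = 6*20 + 8
20 = 2*8 + 4
8 = 2*4 + 0
gcd = 4 and 4 | 1552, so solutions exist. Divide through by 4: 32x ≡ 388 (mod 1029).
Now find 32⁻¹ mod 1029:
1029 = 32*32 + 5
32 = 6*5 + 2
5 = 2*2 + 1
2 = 2*1 + 0
Back-substitute:
1 = 5 − 2·2
1 = −2·32 + 13·5
1 = 13·1029 − 418·32
So 32·(-418) ≡ 1 (mod 1029), i.e. 32⁻¹ ≡ 611.
Then x ≡ 611·388 ≡ 398 (mod 1029); the smallest non-negative solution is x = 398.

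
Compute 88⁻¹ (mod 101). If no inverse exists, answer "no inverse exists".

31

Apply the Euclidean algorithm to 101 and 88:
101 = 1×88 + 13
88 = 6×13 + 10
13 = 1×10 + 3
10 = 3×3 + 1
3 = 3×1 + 0
The gcd is 1. Working backward:
1 = 10 − 3·3
1 = −3·13 + 4·10
1 = 4·88 − 27·13
1 = −27·101 + 31·88
So 88·31 ≡ 1 (mod 101).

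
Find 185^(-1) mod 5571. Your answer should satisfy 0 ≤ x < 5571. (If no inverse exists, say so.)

Extended Euclidean algorithm:
5571 = 30·185 + 21
185 = 8·21 + 17
21 = 1·17 + 4
17 = 4·4 + 1
4 = 4·1 + 0
The gcd is 1. Working backward:
1 = 17 − 4·4
1 = −4·21 + 5·17
1 = 5·185 − 44·21
1 = −44·5571 + 1325·185
So 185·1325 ≡ 1 (mod 5571).

1325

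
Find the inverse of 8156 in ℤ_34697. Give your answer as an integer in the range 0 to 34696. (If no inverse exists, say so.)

8419

gcd(34697, 8156) by repeated division:
34697 = 4×8156 + 2073
8156 = 3×2073 + 1937
2073 = 1×1937 + 136
1937 = 14×136 + 33
136 = 4×33 + 4
33 = 8×4 + 1
4 = 4×1 + 0
gcd = 1, so the inverse exists. Back-substitute:
1 = 33 − 8·4
1 = −8·136 + 33·33
1 = 33·1937 − 470·136
1 = −470·2073 + 503·1937
1 = 503·8156 − 1979·2073
1 = −1979·34697 + 8419·8156
So 8156·8419 ≡ 1 (mod 34697).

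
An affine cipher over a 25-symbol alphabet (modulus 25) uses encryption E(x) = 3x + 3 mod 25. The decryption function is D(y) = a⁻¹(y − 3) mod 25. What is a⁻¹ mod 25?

Run Euclid on (25, 3):
25 = 8*3 + 1
3 = 3*1 + 0
Since gcd(3, 25) = 1, back-substitute to write 1 as a combination:
1 = 25 − 8·3
Hence 3⁻¹ ≡ -8 ≡ 17 (mod 25).

17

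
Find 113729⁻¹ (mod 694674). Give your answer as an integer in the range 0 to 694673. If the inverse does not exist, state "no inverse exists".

49079

Apply the Euclidean algorithm to 694674 and 113729:
694674 = 6×113729 + 12300
113729 = 9×12300 + 3029
12300 = 4×3029 + 184
3029 = 16×184 + 85
184 = 2×85 + 14
85 = 6×14 + 1
14 = 14×1 + 0
gcd = 1, so the inverse exists. Back-substitute:
1 = 85 − 6·14
1 = −6·184 + 13·85
1 = 13·3029 − 214·184
1 = −214·12300 + 869·3029
1 = 869·113729 − 8035·12300
1 = −8035·694674 + 49079·113729
So 113729·49079 ≡ 1 (mod 694674).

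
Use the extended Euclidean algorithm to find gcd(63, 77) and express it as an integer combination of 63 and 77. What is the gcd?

Euclidean algorithm:
77 = 1·63 + 14
63 = 4·14 + 7
14 = 2·7 + 0
gcd(63, 77) = 7.
Express as a combination:
7 = 63 − 4·14
7 = −4·77 + 5·63
So 7 = (-4)·77 + (5)·63.

7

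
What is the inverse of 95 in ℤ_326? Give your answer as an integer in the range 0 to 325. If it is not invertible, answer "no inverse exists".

151

Apply the Euclidean algorithm to 326 and 95:
326 = 3×95 + 41
95 = 2×41 + 13
41 = 3×13 + 2
13 = 6×2 + 1
2 = 2×1 + 0
The gcd is 1. Working backward:
1 = 13 − 6·2
1 = −6·41 + 19·13
1 = 19·95 − 44·41
1 = −44·326 + 151·95
So 95·151 ≡ 1 (mod 326).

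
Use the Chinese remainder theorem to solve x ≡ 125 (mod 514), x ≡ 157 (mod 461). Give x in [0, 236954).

Write x = 125 + 514·k. Then 514·k ≡ 157 − 125 ≡ 32 (mod 461).
Need 514⁻¹ mod 461. Extended Euclid on (461, 53):
461 = 8·53 + 37
53 = 1·37 + 16
37 = 2·16 + 5
16 = 3·5 + 1
5 = 5·1 + 0
Back-substitute:
1 = 16 − 3·5
1 = −3·37 + 7·16
1 = 7·53 − 10·37
1 = −10·461 + 87·53
514⁻¹ ≡ 87 (mod 461), so k ≡ 87·32 ≡ 18 (mod 461).
x = 125 + 514·18 = 9377.

9377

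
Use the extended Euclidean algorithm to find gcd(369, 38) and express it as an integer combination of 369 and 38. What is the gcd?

Euclidean algorithm:
369 = 9×38 + 27
38 = 1×27 + 11
27 = 2×11 + 5
11 = 2×5 + 1
5 = 5×1 + 0
gcd(369, 38) = 1.
Working backward:
1 = 11 − 2·5
1 = −2·27 + 5·11
1 = 5·38 − 7·27
1 = −7·369 + 68·38
So 1 = (-7)·369 + (68)·38.

1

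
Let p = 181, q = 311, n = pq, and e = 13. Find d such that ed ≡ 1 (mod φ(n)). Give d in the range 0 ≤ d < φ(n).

φ(n) = (p−1)(q−1) = 180·310 = 55800.
Need d with 13·d ≡ 1 (mod 55800). Apply the extended Euclidean algorithm:
55800 = 4292·13 + 4
13 = 3·4 + 1
4 = 4·1 + 0
Back-substitute:
1 = 13 − 3·4
1 = −3·55800 + 12877·13
So 13·12877 ≡ 1 (mod 55800), hence d = 12877.

12877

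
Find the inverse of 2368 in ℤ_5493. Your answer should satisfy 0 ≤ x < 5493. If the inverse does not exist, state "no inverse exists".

Apply the Euclidean algorithm to 5493 and 2368:
5493 = 2×2368 + 757
2368 = 3×757 + 97
757 = 7×97 + 78
97 = 1×78 + 19
78 = 4×19 + 2
19 = 9×2 + 1
2 = 2×1 + 0
Since gcd(2368, 5493) = 1, back-substitute to write 1 as a combination:
1 = 19 − 9·2
1 = −9·78 + 37·19
1 = 37·97 − 46·78
1 = −46·757 + 359·97
1 = 359·2368 − 1123·757
1 = −1123·5493 + 2605·2368
So 2368·2605 ≡ 1 (mod 5493).

2605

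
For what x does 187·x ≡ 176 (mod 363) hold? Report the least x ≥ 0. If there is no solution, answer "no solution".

32

First find gcd(187, 363):
363 = 1×187 + 176
187 = 1×176 + 11
176 = 16×11 + 0
gcd = 11 and 11 | 176, so solutions exist. Divide through by 11: 17x ≡ 16 (mod 33).
Now find 17⁻¹ mod 33:
33 = 1·17 + 16
17 = 1·16 + 1
16 = 16·1 + 0
Back-substitute:
1 = 17 − 16
1 = −33 + 2·17
So 17⁻¹ ≡ 2 (mod 33).
Then x ≡ 2·16 ≡ 32 (mod 33); the smallest non-negative solution is x = 32.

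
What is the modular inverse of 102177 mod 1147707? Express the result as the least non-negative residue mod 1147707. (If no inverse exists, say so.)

no inverse exists

Compute gcd(102177, 1147707):
1147707 = 11*102177 + 23760
102177 = 4*23760 + 7137
23760 = 3*7137 + 2349
7137 = 3*2349 + 90
2349 = 26*90 + 9
90 = 10*9 + 0
Since gcd = 9 > 1, 102177 is not a unit mod 1147707.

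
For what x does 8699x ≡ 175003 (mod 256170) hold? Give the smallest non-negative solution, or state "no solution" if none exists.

First find gcd(8699, 256170):
256170 = 29*8699 + 3899
8699 = 2*3899 + 901
3899 = 4*901 + 295
901 = 3*295 + 16
295 = 18*16 + 7
16 = 2*7 + 2
7 = 3*2 + 1
2 = 2*1 + 0
gcd = 1, so a unique solution mod 256170 exists.
Back-substitute for the Bézout coefficients:
1 = 7 − 3·2
1 = −3·16 + 7·7
1 = 7·295 − 129·16
1 = −129·901 + 394·295
1 = 394·3899 − 1705·901
1 = −1705·8699 + 3804·3899
1 = 3804·256170 − 112021·8699
So 8699·(-112021) ≡ 1 (mod 256170), giving 8699⁻¹ ≡ 144149.
x ≡ 8699⁻¹·175003 ≡ 144149·175003 ≡ 166697 (mod 256170).

166697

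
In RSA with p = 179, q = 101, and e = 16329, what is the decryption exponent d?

φ(n) = (p−1)(q−1) = 178·100 = 17800.
Need d with 16329·d ≡ 1 (mod 17800). Apply the extended Euclidean algorithm:
17800 = 1×16329 + 1471
16329 = 11×1471 + 148
1471 = 9×148 + 139
148 = 1×139 + 9
139 = 15×9 + 4
9 = 2×4 + 1
4 = 4×1 + 0
Back-substitute:
1 = 9 − 2·4
1 = −2·139 + 31·9
1 = 31·148 − 33·139
1 = −33·1471 + 328·148
1 = 328·16329 − 3641·1471
1 = −3641·17800 + 3969·16329
So 16329·3969 ≡ 1 (mod 17800), hence d = 3969.

3969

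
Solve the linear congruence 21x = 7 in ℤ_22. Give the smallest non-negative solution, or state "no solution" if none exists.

First find gcd(21, 22):
22 = 1*21 + 1
21 = 21*1 + 0
gcd = 1, so a unique solution mod 22 exists.
Back-substitute for the Bézout coefficients:
1 = 22 − 21
So 21·(-1) ≡ 1 (mod 22), giving 21⁻¹ ≡ 21.
x ≡ 21⁻¹·7 ≡ 21·7 ≡ 15 (mod 22).

15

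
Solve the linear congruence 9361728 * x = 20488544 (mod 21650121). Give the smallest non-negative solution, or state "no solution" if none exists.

gcd(9361728, 21650121):
21650121 = 2×9361728 + 2926665
9361728 = 3×2926665 + 581733
2926665 = 5×581733 + 18000
581733 = 32×18000 + 5733
18000 = 3×5733 + 801
5733 = 7×801 + 126
801 = 6×126 + 45
126 = 2×45 + 36
45 = 1×36 + 9
36 = 4×9 + 0
gcd = 9, but 9 ∤ 20488544, so the congruence has no solution.

no solution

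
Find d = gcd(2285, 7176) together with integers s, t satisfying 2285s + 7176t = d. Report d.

Repeated division:
7176 = 3*2285 + 321
2285 = 7*321 + 38
321 = 8*38 + 17
38 = 2*17 + 4
17 = 4*4 + 1
4 = 4*1 + 0
gcd(2285, 7176) = 1.
Working backward:
1 = 17 − 4·4
1 = −4·38 + 9·17
1 = 9·321 − 76·38
1 = −76·2285 + 541·321
1 = 541·7176 − 1699·2285
So 1 = (541)·7176 + (-1699)·2285.

1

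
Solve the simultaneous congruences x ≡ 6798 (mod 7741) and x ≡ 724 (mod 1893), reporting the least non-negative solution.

10046875

Write x = 6798 + 7741·k. Then 7741·k ≡ 724 − 6798 ≡ 1498 (mod 1893).
Need 7741⁻¹ mod 1893. Extended Euclid on (1893, 169):
1893 = 11*169 + 34
169 = 4*34 + 33
34 = 1*33 + 1
33 = 33*1 + 0
Back-substitute:
1 = 34 − 33
1 = −169 + 5·34
1 = 5·1893 − 56·169
7741⁻¹ ≡ 1837 (mod 1893), so k ≡ 1837·1498 ≡ 1297 (mod 1893).
x = 6798 + 7741·1297 = 10046875.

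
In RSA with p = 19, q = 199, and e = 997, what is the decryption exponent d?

3253

φ(n) = (p−1)(q−1) = 18·198 = 3564.
Need d with 997·d ≡ 1 (mod 3564). Apply the extended Euclidean algorithm:
3564 = 3*997 + 573
997 = 1*573 + 424
573 = 1*424 + 149
424 = 2*149 + 126
149 = 1*126 + 23
126 = 5*23 + 11
23 = 2*11 + 1
11 = 11*1 + 0
Back-substitute:
1 = 23 − 2·11
1 = −2·126 + 11·23
1 = 11·149 − 13·126
1 = −13·424 + 37·149
1 = 37·573 − 50·424
1 = −50·997 + 87·573
1 = 87·3564 − 311·997
So 997·(-311) ≡ 1 (mod 3564), hence d ≡ -311 ≡ 3253 (mod 3564).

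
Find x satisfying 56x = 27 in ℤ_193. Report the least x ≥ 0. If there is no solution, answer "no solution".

128

First find gcd(56, 193):
193 = 3·56 + 25
56 = 2·25 + 6
25 = 4·6 + 1
6 = 6·1 + 0
gcd = 1, so a unique solution mod 193 exists.
Back-substitute for the Bézout coefficients:
1 = 25 − 4·6
1 = −4·56 + 9·25
1 = 9·193 − 31·56
So 56·(-31) ≡ 1 (mod 193), giving 56⁻¹ ≡ 162.
x ≡ 56⁻¹·27 ≡ 162·27 ≡ 128 (mod 193).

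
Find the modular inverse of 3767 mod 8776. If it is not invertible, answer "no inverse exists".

Apply the Euclidean algorithm to 8776 and 3767:
8776 = 2·3767 + 1242
3767 = 3·1242 + 41
1242 = 30·41 + 12
41 = 3·12 + 5
12 = 2·5 + 2
5 = 2·2 + 1
2 = 2·1 + 0
gcd = 1, so the inverse exists. Back-substitute:
1 = 5 − 2·2
1 = −2·12 + 5·5
1 = 5·41 − 17·12
1 = −17·1242 + 515·41
1 = 515·3767 − 1562·1242
1 = −1562·8776 + 3639·3767
So 3767·3639 ≡ 1 (mod 8776).

3639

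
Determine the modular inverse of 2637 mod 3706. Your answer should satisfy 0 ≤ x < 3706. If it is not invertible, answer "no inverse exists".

Apply the Euclidean algorithm to 3706 and 2637:
3706 = 1*2637 + 1069
2637 = 2*1069 + 499
1069 = 2*499 + 71
499 = 7*71 + 2
71 = 35*2 + 1
2 = 2*1 + 0
The gcd is 1. Working backward:
1 = 71 − 35·2
1 = −35·499 + 246·71
1 = 246·1069 − 527·499
1 = −527·2637 + 1300·1069
1 = 1300·3706 − 1827·2637
Thus 2637·(-1827) ≡ 1 (mod 3706); reducing, -1827 mod 3706 = 1879.

1879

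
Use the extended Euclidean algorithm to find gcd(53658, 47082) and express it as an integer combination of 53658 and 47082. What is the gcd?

6

Apply Euclid's algorithm to 53658 and 47082:
53658 = 1*47082 + 6576
47082 = 7*6576 + 1050
6576 = 6*1050 + 276
1050 = 3*276 + 222
276 = 1*222 + 54
222 = 4*54 + 6
54 = 9*6 + 0
gcd(53658, 47082) = 6.
Back-substituting:
6 = 222 − 4·54
6 = −4·276 + 5·222
6 = 5·1050 − 19·276
6 = −19·6576 + 119·1050
6 = 119·47082 − 852·6576
6 = −852·53658 + 971·47082
So 6 = (-852)·53658 + (971)·47082.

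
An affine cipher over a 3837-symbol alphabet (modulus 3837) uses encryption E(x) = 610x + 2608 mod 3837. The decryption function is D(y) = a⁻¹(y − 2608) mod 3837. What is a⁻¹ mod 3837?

gcd(3837, 610) by repeated division:
3837 = 6·610 + 177
610 = 3·177 + 79
177 = 2·79 + 19
79 = 4·19 + 3
19 = 6·3 + 1
3 = 3·1 + 0
The gcd is 1. Working backward:
1 = 19 − 6·3
1 = −6·79 + 25·19
1 = 25·177 − 56·79
1 = −56·610 + 193·177
1 = 193·3837 − 1214·610
Hence 610⁻¹ ≡ -1214 ≡ 2623 (mod 3837).

2623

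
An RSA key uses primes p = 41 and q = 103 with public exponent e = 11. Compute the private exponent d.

φ(n) = (p−1)(q−1) = 40·102 = 4080.
Need d with 11·d ≡ 1 (mod 4080). Apply the extended Euclidean algorithm:
4080 = 370·11 + 10
11 = 1·10 + 1
10 = 10·1 + 0
Back-substitute:
1 = 11 − 10
1 = −4080 + 371·11
So 11·371 ≡ 1 (mod 4080), hence d = 371.

371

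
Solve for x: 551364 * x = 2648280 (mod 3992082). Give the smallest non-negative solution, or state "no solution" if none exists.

407189

First find gcd(551364, 3992082):
3992082 = 7×551364 + 132534
551364 = 4×132534 + 21228
132534 = 6×21228 + 5166
21228 = 4×5166 + 564
5166 = 9×564 + 90
564 = 6×90 + 24
90 = 3×24 + 18
24 = 1×18 + 6
18 = 3×6 + 0
gcd = 6 and 6 | 2648280, so solutions exist. Divide through by 6: 91894x ≡ 441380 (mod 665347).
Now find 91894⁻¹ mod 665347:
665347 = 7×91894 + 22089
91894 = 4×22089 + 3538
22089 = 6×3538 + 861
3538 = 4×861 + 94
861 = 9×94 + 15
94 = 6×15 + 4
15 = 3×4 + 3
4 = 1×3 + 1
3 = 3×1 + 0
Back-substitute:
1 = 4 − 3
1 = −15 + 4·4
1 = 4·94 − 25·15
1 = −25·861 + 229·94
1 = 229·3538 − 941·861
1 = −941·22089 + 5875·3538
1 = 5875·91894 − 24441·22089
1 = −24441·665347 + 176962·91894
So 91894⁻¹ ≡ 176962 (mod 665347).
Then x ≡ 176962·441380 ≡ 407189 (mod 665347); the smallest non-negative solution is x = 407189.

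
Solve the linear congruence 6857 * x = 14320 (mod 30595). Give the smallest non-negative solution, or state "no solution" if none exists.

26220

First find gcd(6857, 30595):
30595 = 4·6857 + 3167
6857 = 2·3167 + 523
3167 = 6·523 + 29
523 = 18·29 + 1
29 = 29·1 + 0
gcd = 1, so a unique solution mod 30595 exists.
Back-substitute for the Bézout coefficients:
1 = 523 − 18·29
1 = −18·3167 + 109·523
1 = 109·6857 − 236·3167
1 = −236·30595 + 1053·6857
So 6857·(1053) ≡ 1 (mod 30595), giving 6857⁻¹ ≡ 1053.
x ≡ 6857⁻¹·14320 ≡ 1053·14320 ≡ 26220 (mod 30595).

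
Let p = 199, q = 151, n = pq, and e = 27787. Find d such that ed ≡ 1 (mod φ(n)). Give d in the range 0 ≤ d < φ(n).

11023

φ(n) = (p−1)(q−1) = 198·150 = 29700.
Need d with 27787·d ≡ 1 (mod 29700). Apply the extended Euclidean algorithm:
29700 = 1×27787 + 1913
27787 = 14×1913 + 1005
1913 = 1×1005 + 908
1005 = 1×908 + 97
908 = 9×97 + 35
97 = 2×35 + 27
35 = 1×27 + 8
27 = 3×8 + 3
8 = 2×3 + 2
3 = 1×2 + 1
2 = 2×1 + 0
Back-substitute:
1 = 3 − 2
1 = −8 + 3·3
1 = 3·27 − 10·8
1 = −10·35 + 13·27
1 = 13·97 − 36·35
1 = −36·908 + 337·97
1 = 337·1005 − 373·908
1 = −373·1913 + 710·1005
1 = 710·27787 − 10313·1913
1 = −10313·29700 + 11023·27787
So 27787·11023 ≡ 1 (mod 29700), hence d = 11023.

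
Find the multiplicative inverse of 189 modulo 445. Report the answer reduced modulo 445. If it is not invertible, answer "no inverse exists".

259

gcd(445, 189) by repeated division:
445 = 2*189 + 67
189 = 2*67 + 55
67 = 1*55 + 12
55 = 4*12 + 7
12 = 1*7 + 5
7 = 1*5 + 2
5 = 2*2 + 1
2 = 2*1 + 0
gcd = 1, so the inverse exists. Back-substitute:
1 = 5 − 2·2
1 = −2·7 + 3·5
1 = 3·12 − 5·7
1 = −5·55 + 23·12
1 = 23·67 − 28·55
1 = −28·189 + 79·67
1 = 79·445 − 186·189
Thus 189·(-186) ≡ 1 (mod 445); reducing, -186 mod 445 = 259.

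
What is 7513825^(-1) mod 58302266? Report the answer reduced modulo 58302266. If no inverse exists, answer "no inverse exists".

Euclidean algorithm on 58302266, 7513825:
58302266 = 7·7513825 + 5705491
7513825 = 1·5705491 + 1808334
5705491 = 3·1808334 + 280489
1808334 = 6·280489 + 125400
280489 = 2·125400 + 29689
125400 = 4·29689 + 6644
29689 = 4·6644 + 3113
6644 = 2·3113 + 418
3113 = 7·418 + 187
418 = 2·187 + 44
187 = 4·44 + 11
44 = 4·11 + 0
Since gcd = 11 > 1, 7513825 is not a unit mod 58302266.

no inverse exists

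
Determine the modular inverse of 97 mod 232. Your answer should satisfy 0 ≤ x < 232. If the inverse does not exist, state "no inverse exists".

177

gcd(232, 97) by repeated division:
232 = 2*97 + 38
97 = 2*38 + 21
38 = 1*21 + 17
21 = 1*17 + 4
17 = 4*4 + 1
4 = 4*1 + 0
Since gcd(97, 232) = 1, back-substitute to write 1 as a combination:
1 = 17 − 4·4
1 = −4·21 + 5·17
1 = 5·38 − 9·21
1 = −9·97 + 23·38
1 = 23·232 − 55·97
Thus 97·(-55) ≡ 1 (mod 232); reducing, -55 mod 232 = 177.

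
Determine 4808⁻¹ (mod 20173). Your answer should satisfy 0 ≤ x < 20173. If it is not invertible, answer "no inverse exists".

Run Euclid on (20173, 4808):
20173 = 4×4808 + 941
4808 = 5×941 + 103
941 = 9×103 + 14
103 = 7×14 + 5
14 = 2×5 + 4
5 = 1×4 + 1
4 = 4×1 + 0
Since gcd(4808, 20173) = 1, back-substitute to write 1 as a combination:
1 = 5 − 4
1 = −14 + 3·5
1 = 3·103 − 22·14
1 = −22·941 + 201·103
1 = 201·4808 − 1027·941
1 = −1027·20173 + 4309·4808
So 4808·4309 ≡ 1 (mod 20173).

4309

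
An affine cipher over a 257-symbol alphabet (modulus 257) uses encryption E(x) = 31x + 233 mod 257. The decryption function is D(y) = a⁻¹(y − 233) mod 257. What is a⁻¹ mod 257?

Extended Euclidean algorithm:
257 = 8*31 + 9
31 = 3*9 + 4
9 = 2*4 + 1
4 = 4*1 + 0
gcd = 1, so the inverse exists. Back-substitute:
1 = 9 − 2·4
1 = −2·31 + 7·9
1 = 7·257 − 58·31
Thus 31·(-58) ≡ 1 (mod 257); reducing, -58 mod 257 = 199.

199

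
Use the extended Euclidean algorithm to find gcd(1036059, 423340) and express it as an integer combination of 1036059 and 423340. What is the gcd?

Repeated division:
1036059 = 2*423340 + 189379
423340 = 2*189379 + 44582
189379 = 4*44582 + 11051
44582 = 4*11051 + 378
11051 = 29*378 + 89
378 = 4*89 + 22
89 = 4*22 + 1
22 = 22*1 + 0
gcd(1036059, 423340) = 1.
Express as a combination:
1 = 89 − 4·22
1 = −4·378 + 17·89
1 = 17·11051 − 497·378
1 = −497·44582 + 2005·11051
1 = 2005·189379 − 8517·44582
1 = −8517·423340 + 19039·189379
1 = 19039·1036059 − 46595·423340
So 1 = (19039)·1036059 + (-46595)·423340.

1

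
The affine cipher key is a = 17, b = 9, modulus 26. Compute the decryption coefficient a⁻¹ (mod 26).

Extended Euclidean algorithm:
26 = 1*17 + 9
17 = 1*9 + 8
9 = 1*8 + 1
8 = 8*1 + 0
Since gcd(17, 26) = 1, back-substitute to write 1 as a combination:
1 = 9 − 8
1 = −17 + 2·9
1 = 2·26 − 3·17
Thus 17·(-3) ≡ 1 (mod 26); reducing, -3 mod 26 = 23.

23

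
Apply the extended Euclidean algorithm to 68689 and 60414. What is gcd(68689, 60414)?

Repeated division:
68689 = 1·60414 + 8275
60414 = 7·8275 + 2489
8275 = 3·2489 + 808
2489 = 3·808 + 65
808 = 12·65 + 28
65 = 2·28 + 9
28 = 3·9 + 1
9 = 9·1 + 0
gcd(68689, 60414) = 1.
Express as a combination:
1 = 28 − 3·9
1 = −3·65 + 7·28
1 = 7·808 − 87·65
1 = −87·2489 + 268·808
1 = 268·8275 − 891·2489
1 = −891·60414 + 6505·8275
1 = 6505·68689 − 7396·60414
So 1 = (6505)·68689 + (-7396)·60414.

1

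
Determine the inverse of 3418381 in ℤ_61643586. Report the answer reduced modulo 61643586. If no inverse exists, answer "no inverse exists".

25034641

gcd(61643586, 3418381) by repeated division:
61643586 = 18×3418381 + 112728
3418381 = 30×112728 + 36541
112728 = 3×36541 + 3105
36541 = 11×3105 + 2386
3105 = 1×2386 + 719
2386 = 3×719 + 229
719 = 3×229 + 32
229 = 7×32 + 5
32 = 6×5 + 2
5 = 2×2 + 1
2 = 2×1 + 0
Since gcd(3418381, 61643586) = 1, back-substitute to write 1 as a combination:
1 = 5 − 2·2
1 = −2·32 + 13·5
1 = 13·229 − 93·32
1 = −93·719 + 292·229
1 = 292·2386 − 969·719
1 = −969·3105 + 1261·2386
1 = 1261·36541 − 14840·3105
1 = −14840·112728 + 45781·36541
1 = 45781·3418381 − 1388270·112728
1 = −1388270·61643586 + 25034641·3418381
So 3418381·25034641 ≡ 1 (mod 61643586).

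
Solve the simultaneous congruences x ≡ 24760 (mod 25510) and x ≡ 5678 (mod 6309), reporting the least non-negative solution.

150967430

Write x = 24760 + 25510·k. Then 25510·k ≡ 5678 − 24760 ≡ 6154 (mod 6309).
Need 25510⁻¹ mod 6309. Extended Euclid on (6309, 274):
6309 = 23×274 + 7
274 = 39×7 + 1
7 = 7×1 + 0
Back-substitute:
1 = 274 − 39·7
1 = −39·6309 + 898·274
25510⁻¹ ≡ 898 (mod 6309), so k ≡ 898·6154 ≡ 5917 (mod 6309).
x = 24760 + 25510·5917 = 150967430.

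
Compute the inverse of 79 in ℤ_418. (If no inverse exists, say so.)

Extended Euclidean algorithm:
418 = 5×79 + 23
79 = 3×23 + 10
23 = 2×10 + 3
10 = 3×3 + 1
3 = 3×1 + 0
Since gcd(79, 418) = 1, back-substitute to write 1 as a combination:
1 = 10 − 3·3
1 = −3·23 + 7·10
1 = 7·79 − 24·23
1 = −24·418 + 127·79
So 79·127 ≡ 1 (mod 418).

127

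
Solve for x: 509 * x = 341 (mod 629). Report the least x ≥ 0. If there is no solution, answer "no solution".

First find gcd(509, 629):
629 = 1×509 + 120
509 = 4×120 + 29
120 = 4×29 + 4
29 = 7×4 + 1
4 = 4×1 + 0
gcd = 1, so a unique solution mod 629 exists.
Back-substitute for the Bézout coefficients:
1 = 29 − 7·4
1 = −7·120 + 29·29
1 = 29·509 − 123·120
1 = −123·629 + 152·509
So 509·(152) ≡ 1 (mod 629), giving 509⁻¹ ≡ 152.
x ≡ 509⁻¹·341 ≡ 152·341 ≡ 254 (mod 629).

254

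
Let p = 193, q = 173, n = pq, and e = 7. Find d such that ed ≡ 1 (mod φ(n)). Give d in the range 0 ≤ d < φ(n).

18871

φ(n) = (p−1)(q−1) = 192·172 = 33024.
Need d with 7·d ≡ 1 (mod 33024). Apply the extended Euclidean algorithm:
33024 = 4717·7 + 5
7 = 1·5 + 2
5 = 2·2 + 1
2 = 2·1 + 0
Back-substitute:
1 = 5 − 2·2
1 = −2·7 + 3·5
1 = 3·33024 − 14153·7
So 7·(-14153) ≡ 1 (mod 33024), hence d ≡ -14153 ≡ 18871 (mod 33024).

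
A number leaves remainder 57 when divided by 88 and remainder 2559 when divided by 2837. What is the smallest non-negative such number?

Write x = 57 + 88·k. Then 88·k ≡ 2559 − 57 ≡ 2502 (mod 2837).
Need 88⁻¹ mod 2837. Extended Euclid on (2837, 88):
2837 = 32×88 + 21
88 = 4×21 + 4
21 = 5×4 + 1
4 = 4×1 + 0
Back-substitute:
1 = 21 − 5·4
1 = −5·88 + 21·21
1 = 21·2837 − 677·88
88⁻¹ ≡ 2160 (mod 2837), so k ≡ 2160·2502 ≡ 2672 (mod 2837).
x = 57 + 88·2672 = 235193.

235193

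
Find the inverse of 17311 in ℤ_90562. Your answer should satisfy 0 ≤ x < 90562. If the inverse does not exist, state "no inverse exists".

Apply the Euclidean algorithm to 90562 and 17311:
90562 = 5·17311 + 4007
17311 = 4·4007 + 1283
4007 = 3·1283 + 158
1283 = 8·158 + 19
158 = 8·19 + 6
19 = 3·6 + 1
6 = 6·1 + 0
The gcd is 1. Working backward:
1 = 19 − 3·6
1 = −3·158 + 25·19
1 = 25·1283 − 203·158
1 = −203·4007 + 634·1283
1 = 634·17311 − 2739·4007
1 = −2739·90562 + 14329·17311
So 17311·14329 ≡ 1 (mod 90562).

14329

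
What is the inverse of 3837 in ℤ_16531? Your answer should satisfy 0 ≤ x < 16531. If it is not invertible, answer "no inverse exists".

gcd(16531, 3837) by repeated division:
16531 = 4·3837 + 1183
3837 = 3·1183 + 288
1183 = 4·288 + 31
288 = 9·31 + 9
31 = 3·9 + 4
9 = 2·4 + 1
4 = 4·1 + 0
Since gcd(3837, 16531) = 1, back-substitute to write 1 as a combination:
1 = 9 − 2·4
1 = −2·31 + 7·9
1 = 7·288 − 65·31
1 = −65·1183 + 267·288
1 = 267·3837 − 866·1183
1 = −866·16531 + 3731·3837
So 3837·3731 ≡ 1 (mod 16531).

3731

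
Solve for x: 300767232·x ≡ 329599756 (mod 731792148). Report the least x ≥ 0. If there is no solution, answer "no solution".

no solution

gcd(300767232, 731792148):
731792148 = 2*300767232 + 130257684
300767232 = 2*130257684 + 40251864
130257684 = 3*40251864 + 9502092
40251864 = 4*9502092 + 2243496
9502092 = 4*2243496 + 528108
2243496 = 4*528108 + 131064
528108 = 4*131064 + 3852
131064 = 34*3852 + 96
3852 = 40*96 + 12
96 = 8*12 + 0
gcd = 12, but 12 ∤ 329599756, so the congruence has no solution.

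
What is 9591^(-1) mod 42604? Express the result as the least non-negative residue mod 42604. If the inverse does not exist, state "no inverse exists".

13575

Extended Euclidean algorithm:
42604 = 4*9591 + 4240
9591 = 2*4240 + 1111
4240 = 3*1111 + 907
1111 = 1*907 + 204
907 = 4*204 + 91
204 = 2*91 + 22
91 = 4*22 + 3
22 = 7*3 + 1
3 = 3*1 + 0
The gcd is 1. Working backward:
1 = 22 − 7·3
1 = −7·91 + 29·22
1 = 29·204 − 65·91
1 = −65·907 + 289·204
1 = 289·1111 − 354·907
1 = −354·4240 + 1351·1111
1 = 1351·9591 − 3056·4240
1 = −3056·42604 + 13575·9591
So 9591·13575 ≡ 1 (mod 42604).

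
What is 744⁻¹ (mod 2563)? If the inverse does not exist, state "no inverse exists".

Run Euclid on (2563, 744):
2563 = 3·744 + 331
744 = 2·331 + 82
331 = 4·82 + 3
82 = 27·3 + 1
3 = 3·1 + 0
Since gcd(744, 2563) = 1, back-substitute to write 1 as a combination:
1 = 82 − 27·3
1 = −27·331 + 109·82
1 = 109·744 − 245·331
1 = −245·2563 + 844·744
So 744·844 ≡ 1 (mod 2563).

844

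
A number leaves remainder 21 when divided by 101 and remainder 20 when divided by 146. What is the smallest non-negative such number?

1334

Write x = 21 + 101·k. Then 101·k ≡ 20 − 21 ≡ 145 (mod 146).
Need 101⁻¹ mod 146. Extended Euclid on (146, 101):
146 = 1*101 + 45
101 = 2*45 + 11
45 = 4*11 + 1
11 = 11*1 + 0
Back-substitute:
1 = 45 − 4·11
1 = −4·101 + 9·45
1 = 9·146 − 13·101
101⁻¹ ≡ 133 (mod 146), so k ≡ 133·145 ≡ 13 (mod 146).
x = 21 + 101·13 = 1334.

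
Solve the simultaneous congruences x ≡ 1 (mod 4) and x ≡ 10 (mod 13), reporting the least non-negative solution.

49

Write x = 1 + 4·k. Then 4·k ≡ 10 − 1 ≡ 9 (mod 13).
Need 4⁻¹ mod 13. Extended Euclid on (13, 4):
13 = 3·4 + 1
4 = 4·1 + 0
Back-substitute:
1 = 13 − 3·4
4⁻¹ ≡ 10 (mod 13), so k ≡ 10·9 ≡ 12 (mod 13).
x = 1 + 4·12 = 49.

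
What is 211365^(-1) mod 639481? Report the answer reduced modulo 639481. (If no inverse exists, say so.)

445832

Apply the Euclidean algorithm to 639481 and 211365:
639481 = 3*211365 + 5386
211365 = 39*5386 + 1311
5386 = 4*1311 + 142
1311 = 9*142 + 33
142 = 4*33 + 10
33 = 3*10 + 3
10 = 3*3 + 1
3 = 3*1 + 0
The gcd is 1. Working backward:
1 = 10 − 3·3
1 = −3·33 + 10·10
1 = 10·142 − 43·33
1 = −43·1311 + 397·142
1 = 397·5386 − 1631·1311
1 = −1631·211365 + 64006·5386
1 = 64006·639481 − 193649·211365
Thus 211365·(-193649) ≡ 1 (mod 639481); reducing, -193649 mod 639481 = 445832.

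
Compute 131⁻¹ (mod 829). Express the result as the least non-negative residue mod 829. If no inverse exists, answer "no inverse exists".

gcd(829, 131) by repeated division:
829 = 6*131 + 43
131 = 3*43 + 2
43 = 21*2 + 1
2 = 2*1 + 0
Since gcd(131, 829) = 1, back-substitute to write 1 as a combination:
1 = 43 − 21·2
1 = −21·131 + 64·43
1 = 64·829 − 405·131
Thus 131·(-405) ≡ 1 (mod 829); reducing, -405 mod 829 = 424.

424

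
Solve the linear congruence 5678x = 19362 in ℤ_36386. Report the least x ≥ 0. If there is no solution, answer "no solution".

First find gcd(5678, 36386):
36386 = 6×5678 + 2318
5678 = 2×2318 + 1042
2318 = 2×1042 + 234
1042 = 4×234 + 106
234 = 2×106 + 22
106 = 4×22 + 18
22 = 1×18 + 4
18 = 4×4 + 2
4 = 2×2 + 0
gcd = 2 and 2 | 19362, so solutions exist. Divide through by 2: 2839x ≡ 9681 (mod 18193).
Now find 2839⁻¹ mod 18193:
18193 = 6×2839 + 1159
2839 = 2×1159 + 521
1159 = 2×521 + 117
521 = 4×117 + 53
117 = 2×53 + 11
53 = 4×11 + 9
11 = 1×9 + 2
9 = 4×2 + 1
2 = 2×1 + 0
Back-substitute:
1 = 9 − 4·2
1 = −4·11 + 5·9
1 = 5·53 − 24·11
1 = −24·117 + 53·53
1 = 53·521 − 236·117
1 = −236·1159 + 525·521
1 = 525·2839 − 1286·1159
1 = −1286·18193 + 8241·2839
So 2839⁻¹ ≡ 8241 (mod 18193).
Then x ≡ 8241·9681 ≡ 4816 (mod 18193); the smallest non-negative solution is x = 4816.

4816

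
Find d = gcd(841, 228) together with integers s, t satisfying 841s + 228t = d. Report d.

Repeated division:
841 = 3×228 + 157
228 = 1×157 + 71
157 = 2×71 + 15
71 = 4×15 + 11
15 = 1×11 + 4
11 = 2×4 + 3
4 = 1×3 + 1
3 = 3×1 + 0
gcd(841, 228) = 1.
Working backward:
1 = 4 − 3
1 = −11 + 3·4
1 = 3·15 − 4·11
1 = −4·71 + 19·15
1 = 19·157 − 42·71
1 = −42·228 + 61·157
1 = 61·841 − 225·228
So 1 = (61)·841 + (-225)·228.

1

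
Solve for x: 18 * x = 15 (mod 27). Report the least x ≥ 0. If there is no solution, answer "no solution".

no solution

gcd(18, 27):
27 = 1×18 + 9
18 = 2×9 + 0
gcd = 9, but 9 ∤ 15, so the congruence has no solution.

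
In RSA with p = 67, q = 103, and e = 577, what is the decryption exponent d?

φ(n) = (p−1)(q−1) = 66·102 = 6732.
Need d with 577·d ≡ 1 (mod 6732). Apply the extended Euclidean algorithm:
6732 = 11×577 + 385
577 = 1×385 + 192
385 = 2×192 + 1
192 = 192×1 + 0
Back-substitute:
1 = 385 − 2·192
1 = −2·577 + 3·385
1 = 3·6732 − 35·577
So 577·(-35) ≡ 1 (mod 6732), hence d ≡ -35 ≡ 6697 (mod 6732).

6697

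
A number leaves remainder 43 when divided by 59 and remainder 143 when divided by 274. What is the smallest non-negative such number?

4527

Write x = 43 + 59·k. Then 59·k ≡ 143 − 43 ≡ 100 (mod 274).
Need 59⁻¹ mod 274. Extended Euclid on (274, 59):
274 = 4×59 + 38
59 = 1×38 + 21
38 = 1×21 + 17
21 = 1×17 + 4
17 = 4×4 + 1
4 = 4×1 + 0
Back-substitute:
1 = 17 − 4·4
1 = −4·21 + 5·17
1 = 5·38 − 9·21
1 = −9·59 + 14·38
1 = 14·274 − 65·59
59⁻¹ ≡ 209 (mod 274), so k ≡ 209·100 ≡ 76 (mod 274).
x = 43 + 59·76 = 4527.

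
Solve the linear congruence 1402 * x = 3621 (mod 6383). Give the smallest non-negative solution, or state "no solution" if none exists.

First find gcd(1402, 6383):
6383 = 4×1402 + 775
1402 = 1×775 + 627
775 = 1×627 + 148
627 = 4×148 + 35
148 = 4×35 + 8
35 = 4×8 + 3
8 = 2×3 + 2
3 = 1×2 + 1
2 = 2×1 + 0
gcd = 1, so a unique solution mod 6383 exists.
Back-substitute for the Bézout coefficients:
1 = 3 − 2
1 = −8 + 3·3
1 = 3·35 − 13·8
1 = −13·148 + 55·35
1 = 55·627 − 233·148
1 = −233·775 + 288·627
1 = 288·1402 − 521·775
1 = −521·6383 + 2372·1402
So 1402·(2372) ≡ 1 (mod 6383), giving 1402⁻¹ ≡ 2372.
x ≡ 1402⁻¹·3621 ≡ 2372·3621 ≡ 3877 (mod 6383).

3877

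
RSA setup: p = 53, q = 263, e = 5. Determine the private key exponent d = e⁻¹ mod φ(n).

2725

φ(n) = (p−1)(q−1) = 52·262 = 13624.
Need d with 5·d ≡ 1 (mod 13624). Apply the extended Euclidean algorithm:
13624 = 2724·5 + 4
5 = 1·4 + 1
4 = 4·1 + 0
Back-substitute:
1 = 5 − 4
1 = −13624 + 2725·5
So 5·2725 ≡ 1 (mod 13624), hence d = 2725.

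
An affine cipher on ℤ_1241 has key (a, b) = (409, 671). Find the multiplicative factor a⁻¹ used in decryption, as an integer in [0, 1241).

Run Euclid on (1241, 409):
1241 = 3*409 + 14
409 = 29*14 + 3
14 = 4*3 + 2
3 = 1*2 + 1
2 = 2*1 + 0
The gcd is 1. Working backward:
1 = 3 − 2
1 = −14 + 5·3
1 = 5·409 − 146·14
1 = −146·1241 + 443·409
So 409·443 ≡ 1 (mod 1241).

443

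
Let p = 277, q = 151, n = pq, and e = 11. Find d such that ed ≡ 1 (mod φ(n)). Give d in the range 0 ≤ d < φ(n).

11291

φ(n) = (p−1)(q−1) = 276·150 = 41400.
Need d with 11·d ≡ 1 (mod 41400). Apply the extended Euclidean algorithm:
41400 = 3763·11 + 7
11 = 1·7 + 4
7 = 1·4 + 3
4 = 1·3 + 1
3 = 3·1 + 0
Back-substitute:
1 = 4 − 3
1 = −7 + 2·4
1 = 2·11 − 3·7
1 = −3·41400 + 11291·11
So 11·11291 ≡ 1 (mod 41400), hence d = 11291.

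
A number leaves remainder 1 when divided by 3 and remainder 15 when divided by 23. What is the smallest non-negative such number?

61

Write x = 1 + 3·k. Then 3·k ≡ 15 − 1 ≡ 14 (mod 23).
Need 3⁻¹ mod 23. Extended Euclid on (23, 3):
23 = 7×3 + 2
3 = 1×2 + 1
2 = 2×1 + 0
Back-substitute:
1 = 3 − 2
1 = −23 + 8·3
3⁻¹ ≡ 8 (mod 23), so k ≡ 8·14 ≡ 20 (mod 23).
x = 1 + 3·20 = 61.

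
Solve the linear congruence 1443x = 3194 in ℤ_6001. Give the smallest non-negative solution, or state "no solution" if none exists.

First find gcd(1443, 6001):
6001 = 4*1443 + 229
1443 = 6*229 + 69
229 = 3*69 + 22
69 = 3*22 + 3
22 = 7*3 + 1
3 = 3*1 + 0
gcd = 1, so a unique solution mod 6001 exists.
Back-substitute for the Bézout coefficients:
1 = 22 − 7·3
1 = −7·69 + 22·22
1 = 22·229 − 73·69
1 = −73·1443 + 460·229
1 = 460·6001 − 1913·1443
So 1443·(-1913) ≡ 1 (mod 6001), giving 1443⁻¹ ≡ 4088.
x ≡ 1443⁻¹·3194 ≡ 4088·3194 ≡ 4897 (mod 6001).

4897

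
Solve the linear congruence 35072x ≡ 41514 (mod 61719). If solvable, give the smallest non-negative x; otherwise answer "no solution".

38565

First find gcd(35072, 61719):
61719 = 1*35072 + 26647
35072 = 1*26647 + 8425
26647 = 3*8425 + 1372
8425 = 6*1372 + 193
1372 = 7*193 + 21
193 = 9*21 + 4
21 = 5*4 + 1
4 = 4*1 + 0
gcd = 1, so a unique solution mod 61719 exists.
Back-substitute for the Bézout coefficients:
1 = 21 − 5·4
1 = −5·193 + 46·21
1 = 46·1372 − 327·193
1 = −327·8425 + 2008·1372
1 = 2008·26647 − 6351·8425
1 = −6351·35072 + 8359·26647
1 = 8359·61719 − 14710·35072
So 35072·(-14710) ≡ 1 (mod 61719), giving 35072⁻¹ ≡ 47009.
x ≡ 35072⁻¹·41514 ≡ 47009·41514 ≡ 38565 (mod 61719).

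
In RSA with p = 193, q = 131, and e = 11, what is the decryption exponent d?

φ(n) = (p−1)(q−1) = 192·130 = 24960.
Need d with 11·d ≡ 1 (mod 24960). Apply the extended Euclidean algorithm:
24960 = 2269×11 + 1
11 = 11×1 + 0
Back-substitute:
1 = 24960 − 2269·11
So 11·(-2269) ≡ 1 (mod 24960), hence d ≡ -2269 ≡ 22691 (mod 24960).

22691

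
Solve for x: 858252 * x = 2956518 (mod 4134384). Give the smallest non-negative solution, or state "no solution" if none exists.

gcd(858252, 4134384):
4134384 = 4×858252 + 701376
858252 = 1×701376 + 156876
701376 = 4×156876 + 73872
156876 = 2×73872 + 9132
73872 = 8×9132 + 816
9132 = 11×816 + 156
816 = 5×156 + 36
156 = 4×36 + 12
36 = 3×12 + 0
gcd = 12, but 12 ∤ 2956518, so the congruence has no solution.

no solution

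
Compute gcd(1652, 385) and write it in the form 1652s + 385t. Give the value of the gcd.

Euclidean algorithm:
1652 = 4·385 + 112
385 = 3·112 + 49
112 = 2·49 + 14
49 = 3·14 + 7
14 = 2·7 + 0
gcd(1652, 385) = 7.
Back-substituting:
7 = 49 − 3·14
7 = −3·112 + 7·49
7 = 7·385 − 24·112
7 = −24·1652 + 103·385
So 7 = (-24)·1652 + (103)·385.

7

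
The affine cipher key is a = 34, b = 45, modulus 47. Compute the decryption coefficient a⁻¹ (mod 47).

18

gcd(47, 34) by repeated division:
47 = 1·34 + 13
34 = 2·13 + 8
13 = 1·8 + 5
8 = 1·5 + 3
5 = 1·3 + 2
3 = 1·2 + 1
2 = 2·1 + 0
The gcd is 1. Working backward:
1 = 3 − 2
1 = −5 + 2·3
1 = 2·8 − 3·5
1 = −3·13 + 5·8
1 = 5·34 − 13·13
1 = −13·47 + 18·34
So 34·18 ≡ 1 (mod 47).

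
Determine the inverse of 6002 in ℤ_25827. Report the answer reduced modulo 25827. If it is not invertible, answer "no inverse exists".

14738

gcd(25827, 6002) by repeated division:
25827 = 4*6002 + 1819
6002 = 3*1819 + 545
1819 = 3*545 + 184
545 = 2*184 + 177
184 = 1*177 + 7
177 = 25*7 + 2
7 = 3*2 + 1
2 = 2*1 + 0
gcd = 1, so the inverse exists. Back-substitute:
1 = 7 − 3·2
1 = −3·177 + 76·7
1 = 76·184 − 79·177
1 = −79·545 + 234·184
1 = 234·1819 − 781·545
1 = −781·6002 + 2577·1819
1 = 2577·25827 − 11089·6002
So 6002·(-11089) ≡ 1 (mod 25827), and -11089 ≡ 14738 (mod 25827).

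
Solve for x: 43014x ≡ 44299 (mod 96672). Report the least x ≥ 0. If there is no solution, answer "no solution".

gcd(43014, 96672):
96672 = 2*43014 + 10644
43014 = 4*10644 + 438
10644 = 24*438 + 132
438 = 3*132 + 42
132 = 3*42 + 6
42 = 7*6 + 0
gcd = 6, but 6 ∤ 44299, so the congruence has no solution.

no solution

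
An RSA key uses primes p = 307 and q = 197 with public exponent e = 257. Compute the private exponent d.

49241

φ(n) = (p−1)(q−1) = 306·196 = 59976.
Need d with 257·d ≡ 1 (mod 59976). Apply the extended Euclidean algorithm:
59976 = 233*257 + 95
257 = 2*95 + 67
95 = 1*67 + 28
67 = 2*28 + 11
28 = 2*11 + 6
11 = 1*6 + 5
6 = 1*5 + 1
5 = 5*1 + 0
Back-substitute:
1 = 6 − 5
1 = −11 + 2·6
1 = 2·28 − 5·11
1 = −5·67 + 12·28
1 = 12·95 − 17·67
1 = −17·257 + 46·95
1 = 46·59976 − 10735·257
So 257·(-10735) ≡ 1 (mod 59976), hence d ≡ -10735 ≡ 49241 (mod 59976).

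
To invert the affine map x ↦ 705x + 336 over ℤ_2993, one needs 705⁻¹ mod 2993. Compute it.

692

Apply the Euclidean algorithm to 2993 and 705:
2993 = 4×705 + 173
705 = 4×173 + 13
173 = 13×13 + 4
13 = 3×4 + 1
4 = 4×1 + 0
The gcd is 1. Working backward:
1 = 13 − 3·4
1 = −3·173 + 40·13
1 = 40·705 − 163·173
1 = −163·2993 + 692·705
So 705·692 ≡ 1 (mod 2993).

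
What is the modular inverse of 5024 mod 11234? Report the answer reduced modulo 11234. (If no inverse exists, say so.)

Compute gcd(5024, 11234):
11234 = 2×5024 + 1186
5024 = 4×1186 + 280
1186 = 4×280 + 66
280 = 4×66 + 16
66 = 4×16 + 2
16 = 8×2 + 0
The gcd is 2, not 1, hence no inverse exists.

no inverse exists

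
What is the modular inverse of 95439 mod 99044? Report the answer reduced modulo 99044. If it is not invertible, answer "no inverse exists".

19067

gcd(99044, 95439) by repeated division:
99044 = 1·95439 + 3605
95439 = 26·3605 + 1709
3605 = 2·1709 + 187
1709 = 9·187 + 26
187 = 7·26 + 5
26 = 5·5 + 1
5 = 5·1 + 0
gcd = 1, so the inverse exists. Back-substitute:
1 = 26 − 5·5
1 = −5·187 + 36·26
1 = 36·1709 − 329·187
1 = −329·3605 + 694·1709
1 = 694·95439 − 18373·3605
1 = −18373·99044 + 19067·95439
So 95439·19067 ≡ 1 (mod 99044).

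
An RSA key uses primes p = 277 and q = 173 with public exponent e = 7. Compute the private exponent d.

φ(n) = (p−1)(q−1) = 276·172 = 47472.
Need d with 7·d ≡ 1 (mod 47472). Apply the extended Euclidean algorithm:
47472 = 6781*7 + 5
7 = 1*5 + 2
5 = 2*2 + 1
2 = 2*1 + 0
Back-substitute:
1 = 5 − 2·2
1 = −2·7 + 3·5
1 = 3·47472 − 20345·7
So 7·(-20345) ≡ 1 (mod 47472), hence d ≡ -20345 ≡ 27127 (mod 47472).

27127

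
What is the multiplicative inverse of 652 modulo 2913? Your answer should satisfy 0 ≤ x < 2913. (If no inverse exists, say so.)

Run Euclid on (2913, 652):
2913 = 4·652 + 305
652 = 2·305 + 42
305 = 7·42 + 11
42 = 3·11 + 9
11 = 1·9 + 2
9 = 4·2 + 1
2 = 2·1 + 0
gcd = 1, so the inverse exists. Back-substitute:
1 = 9 − 4·2
1 = −4·11 + 5·9
1 = 5·42 − 19·11
1 = −19·305 + 138·42
1 = 138·652 − 295·305
1 = −295·2913 + 1318·652
So 652·1318 ≡ 1 (mod 2913).

1318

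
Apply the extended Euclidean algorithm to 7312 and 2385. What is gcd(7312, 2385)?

1

Repeated division:
7312 = 3*2385 + 157
2385 = 15*157 + 30
157 = 5*30 + 7
30 = 4*7 + 2
7 = 3*2 + 1
2 = 2*1 + 0
gcd(7312, 2385) = 1.
Working backward:
1 = 7 − 3·2
1 = −3·30 + 13·7
1 = 13·157 − 68·30
1 = −68·2385 + 1033·157
1 = 1033·7312 − 3167·2385
So 1 = (1033)·7312 + (-3167)·2385.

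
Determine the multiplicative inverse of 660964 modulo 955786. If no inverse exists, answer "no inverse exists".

Compute gcd(660964, 955786):
955786 = 1*660964 + 294822
660964 = 2*294822 + 71320
294822 = 4*71320 + 9542
71320 = 7*9542 + 4526
9542 = 2*4526 + 490
4526 = 9*490 + 116
490 = 4*116 + 26
116 = 4*26 + 12
26 = 2*12 + 2
12 = 6*2 + 0
The gcd is 2, not 1, hence no inverse exists.

no inverse exists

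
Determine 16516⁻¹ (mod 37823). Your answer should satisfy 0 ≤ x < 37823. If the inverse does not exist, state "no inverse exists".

gcd(37823, 16516) by repeated division:
37823 = 2×16516 + 4791
16516 = 3×4791 + 2143
4791 = 2×2143 + 505
2143 = 4×505 + 123
505 = 4×123 + 13
123 = 9×13 + 6
13 = 2×6 + 1
6 = 6×1 + 0
gcd = 1, so the inverse exists. Back-substitute:
1 = 13 − 2·6
1 = −2·123 + 19·13
1 = 19·505 − 78·123
1 = −78·2143 + 331·505
1 = 331·4791 − 740·2143
1 = −740·16516 + 2551·4791
1 = 2551·37823 − 5842·16516
Hence 16516⁻¹ ≡ -5842 ≡ 31981 (mod 37823).

31981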